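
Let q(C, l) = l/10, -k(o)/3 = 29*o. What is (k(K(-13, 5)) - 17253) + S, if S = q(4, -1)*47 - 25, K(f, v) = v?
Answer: -177177/10 ≈ -17718.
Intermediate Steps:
k(o) = -87*o
q(C, l) = l/10 (q(C, l) = l*(⅒) = l/10)
S = -297/10 (S = ((⅒)*(-1))*47 - 25 = -⅒*47 - 25 = -47/10 - 25 = -297/10 ≈ -29.700)
(k(K(-13, 5)) - 17253) + S = (-87*5 - 17253) - 297/10 = (-435 - 17253) - 297/10 = -17688 - 297/10 = -177177/10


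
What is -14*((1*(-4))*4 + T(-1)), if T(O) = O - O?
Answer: 224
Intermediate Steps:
T(O) = 0
-14*((1*(-4))*4 + T(-1)) = -14*((1*(-4))*4 + 0) = -14*(-4*4 + 0) = -14*(-16 + 0) = -14*(-16) = 224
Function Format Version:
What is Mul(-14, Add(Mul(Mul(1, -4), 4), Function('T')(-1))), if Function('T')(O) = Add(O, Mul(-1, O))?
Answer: 224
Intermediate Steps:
Function('T')(O) = 0
Mul(-14, Add(Mul(Mul(1, -4), 4), Function('T')(-1))) = Mul(-14, Add(Mul(Mul(1, -4), 4), 0)) = Mul(-14, Add(Mul(-4, 4), 0)) = Mul(-14, Add(-16, 0)) = Mul(-14, -16) = 224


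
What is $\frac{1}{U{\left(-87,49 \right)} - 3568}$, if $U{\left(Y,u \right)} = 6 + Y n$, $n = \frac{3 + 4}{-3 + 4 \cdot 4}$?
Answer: $- \frac{13}{46915} \approx -0.0002771$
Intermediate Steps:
$n = \frac{7}{13}$ ($n = \frac{7}{-3 + 16} = \frac{7}{13} \approx 0.53846$)
$U{\left(Y,u \right)} = 6 + \frac{7 Y}{13}$ ($U{\left(Y,u \right)} = 6 + Y \frac{7}{13} = 6 + \frac{7 Y}{13}$)
$\frac{1}{U{\left(-87,49 \right)} - 3568} = \frac{1}{\left(6 + \frac{7}{13} \left(-87\right)\right) - 3568} = \frac{1}{\left(6 - \frac{609}{13}\right) - 3568} = \frac{1}{- \frac{531}{13} - 3568} = \frac{1}{- \frac{46915}{13}} = - \frac{13}{46915}$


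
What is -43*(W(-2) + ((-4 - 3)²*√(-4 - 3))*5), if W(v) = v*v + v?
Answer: -86 - 10535*I*√7 ≈ -86.0 - 27873.0*I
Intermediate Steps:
W(v) = v + v² (W(v) = v² + v = v + v²)
-43*(W(-2) + ((-4 - 3)²*√(-4 - 3))*5) = -43*(-2*(1 - 2) + ((-4 - 3)²*√(-4 - 3))*5) = -43*(-2*(-1) + ((-7)²*√(-7))*5) = -43*(2 + (49*(I*√7))*5) = -43*(2 + (49*I*√7)*5) = -43*(2 + 245*I*√7) = -86 - 10535*I*√7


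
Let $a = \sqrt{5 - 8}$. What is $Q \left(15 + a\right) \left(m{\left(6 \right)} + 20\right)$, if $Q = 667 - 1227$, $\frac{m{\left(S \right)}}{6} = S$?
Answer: $-470400 - 31360 i \sqrt{3} \approx -4.704 \cdot 10^{5} - 54317.0 i$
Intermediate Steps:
$m{\left(S \right)} = 6 S$
$Q = -560$ ($Q = 667 - 1227 = -560$)
$a = i \sqrt{3}$ ($a = \sqrt{-3} = i \sqrt{3} \approx 1.732 i$)
$Q \left(15 + a\right) \left(m{\left(6 \right)} + 20\right) = - 560 \left(15 + i \sqrt{3}\right) \left(6 \cdot 6 + 20\right) = - 560 \left(15 + i \sqrt{3}\right) \left(36 + 20\right) = - 560 \left(15 + i \sqrt{3}\right) 56 = - 560 \left(840 + 56 i \sqrt{3}\right) = -470400 - 31360 i \sqrt{3}$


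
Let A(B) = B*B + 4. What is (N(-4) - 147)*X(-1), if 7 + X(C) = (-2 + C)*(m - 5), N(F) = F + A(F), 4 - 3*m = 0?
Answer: -524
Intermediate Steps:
m = 4/3 (m = 4/3 - 1/3*0 = 4/3 + 0 = 4/3 ≈ 1.3333)
A(B) = 4 + B**2 (A(B) = B**2 + 4 = 4 + B**2)
N(F) = 4 + F + F**2 (N(F) = F + (4 + F**2) = 4 + F + F**2)
X(C) = 1/3 - 11*C/3 (X(C) = -7 + (-2 + C)*(4/3 - 5) = -7 + (-2 + C)*(-11/3) = -7 + (22/3 - 11*C/3) = 1/3 - 11*C/3)
(N(-4) - 147)*X(-1) = ((4 - 4 + (-4)**2) - 147)*(1/3 - 11/3*(-1)) = ((4 - 4 + 16) - 147)*(1/3 + 11/3) = (16 - 147)*4 = -131*4 = -524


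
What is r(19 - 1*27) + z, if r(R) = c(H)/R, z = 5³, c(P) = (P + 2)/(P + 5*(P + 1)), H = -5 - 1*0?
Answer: 24997/200 ≈ 124.98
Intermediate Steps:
H = -5 (H = -5 + 0 = -5)
c(P) = (2 + P)/(5 + 6*P) (c(P) = (2 + P)/(P + 5*(1 + P)) = (2 + P)/(P + (5 + 5*P)) = (2 + P)/(5 + 6*P))
z = 125
r(R) = 3/(25*R) (r(R) = ((2 - 5)/(5 + 6*(-5)))/R = (-3/(5 - 30))/R = (-3/(-25))/R = (-1/25*(-3))/R = 3/(25*R))
r(19 - 1*27) + z = 3/(25*(19 - 1*27)) + 125 = 3/(25*(19 - 27)) + 125 = (3/25)/(-8) + 125 = (3/25)*(-⅛) + 125 = -3/200 + 125 = 24997/200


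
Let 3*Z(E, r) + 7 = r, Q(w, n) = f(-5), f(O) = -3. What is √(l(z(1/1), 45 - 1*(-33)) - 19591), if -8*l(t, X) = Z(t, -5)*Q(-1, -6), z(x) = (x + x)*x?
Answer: I*√78370/2 ≈ 139.97*I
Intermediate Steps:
Q(w, n) = -3
Z(E, r) = -7/3 + r/3
z(x) = 2*x² (z(x) = (2*x)*x = 2*x²)
l(t, X) = -3/2 (l(t, X) = -(-7/3 + (⅓)*(-5))*(-3)/8 = -(-7/3 - 5/3)*(-3)/8 = -(-1)*(-3)/2 = -⅛*12 = -3/2)
√(l(z(1/1), 45 - 1*(-33)) - 19591) = √(-3/2 - 19591) = √(-39185/2) = I*√78370/2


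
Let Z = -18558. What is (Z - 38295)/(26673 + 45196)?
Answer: -56853/71869 ≈ -0.79106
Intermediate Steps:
(Z - 38295)/(26673 + 45196) = (-18558 - 38295)/(26673 + 45196) = -56853/71869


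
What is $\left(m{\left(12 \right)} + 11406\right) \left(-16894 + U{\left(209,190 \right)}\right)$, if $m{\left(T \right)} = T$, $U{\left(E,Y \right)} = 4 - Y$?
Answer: $-195019440$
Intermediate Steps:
$\left(m{\left(12 \right)} + 11406\right) \left(-16894 + U{\left(209,190 \right)}\right) = \left(12 + 11406\right) \left(-16894 + \left(4 - 190\right)\right) = 11418 \left(-16894 + \left(4 - 190\right)\right) = 11418 \left(-16894 - 186\right) = 11418 \left(-17080\right) = -195019440$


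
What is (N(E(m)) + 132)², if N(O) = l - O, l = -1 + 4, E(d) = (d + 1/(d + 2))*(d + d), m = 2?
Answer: 15876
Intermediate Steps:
E(d) = 2*d*(d + 1/(2 + d)) (E(d) = (d + 1/(2 + d))*(2*d) = 2*d*(d + 1/(2 + d)))
l = 3
N(O) = 3 - O
(N(E(m)) + 132)² = ((3 - 2*2*(1 + 2² + 2*2)/(2 + 2)) + 132)² = ((3 - 2*2*(1 + 4 + 4)/4) + 132)² = ((3 - 2*2*9/4) + 132)² = ((3 - 1*9) + 132)² = ((3 - 9) + 132)² = (-6 + 132)² = 126² = 15876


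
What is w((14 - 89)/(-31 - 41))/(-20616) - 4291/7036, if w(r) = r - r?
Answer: -4291/7036 ≈ -0.60986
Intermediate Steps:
w(r) = 0
w((14 - 89)/(-31 - 41))/(-20616) - 4291/7036 = 0/(-20616) - 4291/7036 = 0*(-1/20616) - 4291*1/7036 = 0 - 4291/7036 = -4291/7036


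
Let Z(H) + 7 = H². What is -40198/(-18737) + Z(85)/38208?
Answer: 278521475/119317216 ≈ 2.3343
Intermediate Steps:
Z(H) = -7 + H²
-40198/(-18737) + Z(85)/38208 = -40198/(-18737) + (-7 + 85²)/38208 = -40198*(-1/18737) + (-7 + 7225)*(1/38208) = 40198/18737 + 7218*(1/38208) = 40198/18737 + 1203/6368 = 278521475/119317216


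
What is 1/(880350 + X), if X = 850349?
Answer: 1/1730699 ≈ 5.7780e-7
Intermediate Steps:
1/(880350 + X) = 1/(880350 + 850349) = 1/1730699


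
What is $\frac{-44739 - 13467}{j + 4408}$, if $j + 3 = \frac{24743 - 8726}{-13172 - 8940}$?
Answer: $- \frac{1287051072}{97387343} \approx -13.216$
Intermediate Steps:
$j = - \frac{82353}{22112}$ ($j = -3 + \frac{24743 - 8726}{-13172 - 8940} = -3 + \frac{16017}{-22112} = -3 + 16017 \left(- \frac{1}{22112}\right) = -3 - \frac{16017}{22112} = - \frac{82353}{22112} \approx -3.7244$)
$\frac{-44739 - 13467}{j + 4408} = \frac{-44739 - 13467}{- \frac{82353}{22112} + 4408} = - \frac{58206}{\frac{97387343}{22112}} = \left(-58206\right) \frac{22112}{97387343} = - \frac{1287051072}{97387343}$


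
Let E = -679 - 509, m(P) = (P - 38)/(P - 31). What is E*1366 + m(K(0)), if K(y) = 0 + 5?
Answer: -42192975/26 ≈ -1.6228e+6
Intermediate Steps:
K(y) = 5
m(P) = (-38 + P)/(-31 + P)
E = -1188
E*1366 + m(K(0)) = -1188*1366 + (-38 + 5)/(-31 + 5) = -1622808 - 33/(-26) = -1622808 - 1/26*(-33) = -1622808 + 33/26 = -42192975/26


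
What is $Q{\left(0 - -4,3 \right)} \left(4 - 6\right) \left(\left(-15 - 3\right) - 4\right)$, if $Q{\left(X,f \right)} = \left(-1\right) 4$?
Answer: $-176$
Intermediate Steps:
$Q{\left(X,f \right)} = -4$
$Q{\left(0 - -4,3 \right)} \left(4 - 6\right) \left(\left(-15 - 3\right) - 4\right) = - 4 \left(4 - 6\right) \left(\left(-15 - 3\right) - 4\right) = - 4 \left(4 - 6\right) \left(-18 - 4\right) = \left(-4\right) \left(-2\right) \left(-22\right) = 8 \left(-22\right) = -176$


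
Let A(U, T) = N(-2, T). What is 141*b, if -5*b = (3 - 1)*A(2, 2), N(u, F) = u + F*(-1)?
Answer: 1128/5 ≈ 225.60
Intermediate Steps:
N(u, F) = u - F
A(U, T) = -2 - T
b = 8/5 (b = -(3 - 1)*(-2 - 1*2)/5 = -2*(-2 - 2)/5 = -2*(-4)/5 = -⅕*(-8) = 8/5 ≈ 1.6000)
141*b = 141*(8/5) = 1128/5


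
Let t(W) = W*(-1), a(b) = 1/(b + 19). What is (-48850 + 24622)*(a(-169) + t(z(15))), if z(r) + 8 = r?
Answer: 4243938/25 ≈ 1.6976e+5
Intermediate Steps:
a(b) = 1/(19 + b)
z(r) = -8 + r
t(W) = -W
(-48850 + 24622)*(a(-169) + t(z(15))) = (-48850 + 24622)*(1/(19 - 169) - (-8 + 15)) = -24228*(1/(-150) - 1*7) = -24228*(-1/150 - 7) = -24228*(-1051/150) = 4243938/25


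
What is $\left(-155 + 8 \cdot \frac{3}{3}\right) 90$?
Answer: $-13230$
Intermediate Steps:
$\left(-155 + 8 \cdot \frac{3}{3}\right) 90 = \left(-155 + 8 \cdot 3 \cdot \frac{1}{3}\right) 90 = \left(-155 + 8 \cdot 1\right) 90 = \left(-155 + 8\right) 90 = \left(-147\right) 90 = -13230$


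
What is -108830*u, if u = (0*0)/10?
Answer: 0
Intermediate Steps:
u = 0 (u = 0*(1/10) = 0)
-108830*u = -108830*0 = 0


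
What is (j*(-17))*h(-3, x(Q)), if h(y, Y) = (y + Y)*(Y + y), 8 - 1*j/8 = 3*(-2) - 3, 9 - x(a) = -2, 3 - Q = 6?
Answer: -147968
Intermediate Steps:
Q = -3 (Q = 3 - 1*6 = 3 - 6 = -3)
x(a) = 11 (x(a) = 9 - 1*(-2) = 9 + 2 = 11)
j = 136 (j = 64 - 8*(3*(-2) - 3) = 64 - 8*(-6 - 3) = 64 - 8*(-9) = 64 + 72 = 136)
h(y, Y) = (Y + y)² (h(y, Y) = (Y + y)*(Y + y) = (Y + y)²)
(j*(-17))*h(-3, x(Q)) = (136*(-17))*(11 - 3)² = -2312*8² = -2312*64 = -147968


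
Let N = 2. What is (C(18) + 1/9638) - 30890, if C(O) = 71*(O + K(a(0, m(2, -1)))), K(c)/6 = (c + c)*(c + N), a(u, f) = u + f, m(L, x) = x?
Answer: -293612031/9638 ≈ -30464.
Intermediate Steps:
a(u, f) = f + u
K(c) = 12*c*(2 + c) (K(c) = 6*((c + c)*(c + 2)) = 6*((2*c)*(2 + c)) = 6*(2*c*(2 + c)) = 12*c*(2 + c))
C(O) = -852 + 71*O (C(O) = 71*(O + 12*(-1 + 0)*(2 + (-1 + 0))) = 71*(O + 12*(-1)*(2 - 1)) = 71*(O + 12*(-1)*1) = 71*(O - 12) = 71*(-12 + O) = -852 + 71*O)
(C(18) + 1/9638) - 30890 = ((-852 + 71*18) + 1/9638) - 30890 = ((-852 + 1278) + 1/9638) - 30890 = (426 + 1/9638) - 30890 = 4105789/9638 - 30890 = -293612031/9638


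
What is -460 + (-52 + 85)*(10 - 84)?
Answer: -2902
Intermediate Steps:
-460 + (-52 + 85)*(10 - 84) = -460 + 33*(-74) = -460 - 2442 = -2902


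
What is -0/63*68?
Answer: 0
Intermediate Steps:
-0/63*68 = -137*0*68 = 0*68 = 0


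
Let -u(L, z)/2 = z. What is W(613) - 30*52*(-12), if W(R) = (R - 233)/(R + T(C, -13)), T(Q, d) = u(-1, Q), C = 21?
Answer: 10689500/571 ≈ 18721.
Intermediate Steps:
u(L, z) = -2*z
T(Q, d) = -2*Q
W(R) = (-233 + R)/(-42 + R) (W(R) = (R - 233)/(R - 2*21) = (-233 + R)/(R - 42) = (-233 + R)/(-42 + R))
W(613) - 30*52*(-12) = (-233 + 613)/(-42 + 613) - 30*52*(-12) = 380/571 - 1560*(-12) = (1/571)*380 + 18720 = 380/571 + 18720 = 10689500/571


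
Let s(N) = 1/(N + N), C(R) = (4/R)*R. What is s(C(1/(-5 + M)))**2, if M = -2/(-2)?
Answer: 1/64 ≈ 0.015625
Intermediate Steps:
M = 1 (M = -2*(-1/2) = 1)
C(R) = 4
s(N) = 1/(2*N)
s(C(1/(-5 + M)))**2 = ((1/2)/4)**2 = ((1/2)*(1/4))**2 = (1/8)**2 = 1/64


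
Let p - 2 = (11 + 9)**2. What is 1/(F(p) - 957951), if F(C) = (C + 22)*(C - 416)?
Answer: -1/963887 ≈ -1.0375e-6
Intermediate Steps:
p = 402 (p = 2 + (11 + 9)**2 = 2 + 20**2 = 2 + 400 = 402)
F(C) = (-416 + C)*(22 + C) (F(C) = (22 + C)*(-416 + C) = (-416 + C)*(22 + C))
1/(F(p) - 957951) = 1/((-9152 + 402**2 - 394*402) - 957951) = 1/((-9152 + 161604 - 158388) - 957951) = 1/(-5936 - 957951) = 1/(-963887) = -1/963887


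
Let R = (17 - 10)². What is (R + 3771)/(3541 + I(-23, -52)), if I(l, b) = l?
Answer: 1910/1759 ≈ 1.0858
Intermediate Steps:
R = 49 (R = 7² = 49)
(R + 3771)/(3541 + I(-23, -52)) = (49 + 3771)/(3541 - 23) = 3820/3518 = 3820*(1/3518) = 1910/1759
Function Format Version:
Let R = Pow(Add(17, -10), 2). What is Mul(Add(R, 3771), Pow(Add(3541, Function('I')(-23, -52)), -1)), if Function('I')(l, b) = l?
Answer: Rational(1910, 1759) ≈ 1.0858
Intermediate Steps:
R = 49 (R = Pow(7, 2) = 49)
Mul(Add(R, 3771), Pow(Add(3541, Function('I')(-23, -52)), -1)) = Mul(Add(49, 3771), Pow(Add(3541, -23), -1)) = Mul(3820, Pow(3518, -1)) = Mul(3820, Rational(1, 3518)) = Rational(1910, 1759)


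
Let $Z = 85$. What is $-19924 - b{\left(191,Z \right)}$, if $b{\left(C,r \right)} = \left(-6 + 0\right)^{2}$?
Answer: $-19960$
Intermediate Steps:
$b{\left(C,r \right)} = 36$ ($b{\left(C,r \right)} = \left(-6\right)^{2} = 36$)
$-19924 - b{\left(191,Z \right)} = -19924 - 36 = -19960$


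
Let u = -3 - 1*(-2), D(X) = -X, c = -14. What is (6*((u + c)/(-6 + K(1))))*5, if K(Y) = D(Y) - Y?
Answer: 225/4 ≈ 56.250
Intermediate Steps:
K(Y) = -2*Y (K(Y) = -Y - Y = -2*Y)
u = -1 (u = -3 + 2 = -1)
(6*((u + c)/(-6 + K(1))))*5 = (6*((-1 - 14)/(-6 - 2*1)))*5 = (6*(-15/(-6 - 2)))*5 = (6*(-15/(-8)))*5 = (6*(-15*(-⅛)))*5 = (6*(15/8))*5 = (45/4)*5 = 225/4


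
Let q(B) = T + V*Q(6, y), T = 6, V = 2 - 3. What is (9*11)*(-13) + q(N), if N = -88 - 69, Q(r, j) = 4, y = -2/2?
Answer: -1285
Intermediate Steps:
y = -1 (y = -2*½ = -1)
V = -1
N = -157
q(B) = 2 (q(B) = 6 - 1*4 = 6 - 4 = 2)
(9*11)*(-13) + q(N) = (9*11)*(-13) + 2 = 99*(-13) + 2 = -1287 + 2 = -1285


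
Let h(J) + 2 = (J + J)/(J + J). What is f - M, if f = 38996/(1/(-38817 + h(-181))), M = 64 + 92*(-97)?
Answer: -1513737868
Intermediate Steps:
h(J) = -1 (h(J) = -2 + (J + J)/(J + J) = -2 + (2*J)/((2*J)) = -2 + (2*J)*(1/(2*J)) = -2 + 1 = -1)
M = -8860 (M = 64 - 8924 = -8860)
f = -1513746728 (f = 38996/(1/(-38817 - 1)) = 38996/(1/(-38818)) = 38996/(-1/38818) = 38996*(-38818) = -1513746728)
f - M = -1513746728 - 1*(-8860) = -1513746728 + 8860 = -1513737868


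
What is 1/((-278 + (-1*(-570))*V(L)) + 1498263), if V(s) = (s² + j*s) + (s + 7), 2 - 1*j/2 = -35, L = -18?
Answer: 1/917155 ≈ 1.0903e-6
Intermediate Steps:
j = 74 (j = 4 - 2*(-35) = 4 + 70 = 74)
V(s) = 7 + s² + 75*s (V(s) = (s² + 74*s) + (s + 7) = (s² + 74*s) + (7 + s) = 7 + s² + 75*s)
1/((-278 + (-1*(-570))*V(L)) + 1498263) = 1/((-278 + (-1*(-570))*(7 + (-18)² + 75*(-18))) + 1498263) = 1/((-278 + 570*(7 + 324 - 1350)) + 1498263) = 1/((-278 + 570*(-1019)) + 1498263) = 1/((-278 - 580830) + 1498263) = 1/(-581108 + 1498263) = 1/917155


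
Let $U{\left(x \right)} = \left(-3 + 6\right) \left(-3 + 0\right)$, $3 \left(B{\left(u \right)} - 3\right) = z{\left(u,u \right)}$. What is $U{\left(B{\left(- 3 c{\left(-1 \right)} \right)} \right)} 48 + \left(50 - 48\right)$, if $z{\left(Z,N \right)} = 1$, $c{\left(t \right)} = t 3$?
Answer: $-430$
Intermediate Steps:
$c{\left(t \right)} = 3 t$
$B{\left(u \right)} = \frac{10}{3}$ ($B{\left(u \right)} = 3 + \frac{1}{3} \cdot 1 = 3 + \frac{1}{3} = \frac{10}{3}$)
$U{\left(x \right)} = -9$ ($U{\left(x \right)} = 3 \left(-3\right) = -9$)
$U{\left(B{\left(- 3 c{\left(-1 \right)} \right)} \right)} 48 + \left(50 - 48\right) = \left(-9\right) 48 + \left(50 - 48\right) = -432 + \left(50 - 48\right) = -432 + 2 = -430$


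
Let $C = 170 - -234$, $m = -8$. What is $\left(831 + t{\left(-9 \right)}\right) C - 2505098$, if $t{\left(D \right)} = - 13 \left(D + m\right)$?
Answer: $-2080090$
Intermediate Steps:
$C = 404$ ($C = 170 + 234 = 404$)
$t{\left(D \right)} = 104 - 13 D$ ($t{\left(D \right)} = - 13 \left(D - 8\right) = - 13 \left(-8 + D\right) = 104 - 13 D$)
$\left(831 + t{\left(-9 \right)}\right) C - 2505098 = \left(831 + \left(104 - -117\right)\right) 404 - 2505098 = \left(831 + \left(104 + 117\right)\right) 404 - 2505098 = \left(831 + 221\right) 404 - 2505098 = 1052 \cdot 404 - 2505098 = 425008 - 2505098 = -2080090$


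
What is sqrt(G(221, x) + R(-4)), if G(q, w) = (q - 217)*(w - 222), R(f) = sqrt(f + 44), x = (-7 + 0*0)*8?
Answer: sqrt(-1112 + 2*sqrt(10)) ≈ 33.252*I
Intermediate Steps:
x = -56 (x = (-7 + 0)*8 = -7*8 = -56)
R(f) = sqrt(44 + f)
G(q, w) = (-222 + w)*(-217 + q) (G(q, w) = (-217 + q)*(-222 + w) = (-222 + w)*(-217 + q))
sqrt(G(221, x) + R(-4)) = sqrt((48174 - 222*221 - 217*(-56) + 221*(-56)) + sqrt(44 - 4)) = sqrt((48174 - 49062 + 12152 - 12376) + sqrt(40)) = sqrt(-1112 + 2*sqrt(10))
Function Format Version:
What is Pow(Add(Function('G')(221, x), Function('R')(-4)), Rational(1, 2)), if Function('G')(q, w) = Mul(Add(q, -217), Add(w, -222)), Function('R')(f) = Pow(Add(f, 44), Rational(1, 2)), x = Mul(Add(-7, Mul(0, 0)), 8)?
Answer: Pow(Add(-1112, Mul(2, Pow(10, Rational(1, 2)))), Rational(1, 2)) ≈ Mul(33.252, I)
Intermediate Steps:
x = -56 (x = Mul(Add(-7, 0), 8) = Mul(-7, 8) = -56)
Function('R')(f) = Pow(Add(44, f), Rational(1, 2))
Function('G')(q, w) = Mul(Add(-222, w), Add(-217, q)) (Function('G')(q, w) = Mul(Add(-217, q), Add(-222, w)) = Mul(Add(-222, w), Add(-217, q)))
Pow(Add(Function('G')(221, x), Function('R')(-4)), Rational(1, 2)) = Pow(Add(Add(48174, Mul(-222, 221), Mul(-217, -56), Mul(221, -56)), Pow(Add(44, -4), Rational(1, 2))), Rational(1, 2)) = Pow(Add(Add(48174, -49062, 12152, -12376), Pow(40, Rational(1, 2))), Rational(1, 2)) = Pow(Add(-1112, Mul(2, Pow(10, Rational(1, 2)))), Rational(1, 2))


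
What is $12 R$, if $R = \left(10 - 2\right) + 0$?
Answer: $96$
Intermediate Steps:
$R = 8$ ($R = 8 + 0 = 8$)
$12 R = 12 \cdot 8 = 96$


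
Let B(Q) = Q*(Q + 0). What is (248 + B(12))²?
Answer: 153664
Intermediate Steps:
B(Q) = Q² (B(Q) = Q*Q = Q²)
(248 + B(12))² = (248 + 12²)² = (248 + 144)² = 392² = 153664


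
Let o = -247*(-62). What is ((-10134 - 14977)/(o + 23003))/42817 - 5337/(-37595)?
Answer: 8755039496248/61679070891455 ≈ 0.14195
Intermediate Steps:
o = 15314
((-10134 - 14977)/(o + 23003))/42817 - 5337/(-37595) = ((-10134 - 14977)/(15314 + 23003))/42817 - 5337/(-37595) = -25111/38317*(1/42817) - 5337*(-1/37595) = -25111*1/38317*(1/42817) + 5337/37595 = -25111/38317*1/42817 + 5337/37595 = -25111/1640618989 + 5337/37595 = 8755039496248/61679070891455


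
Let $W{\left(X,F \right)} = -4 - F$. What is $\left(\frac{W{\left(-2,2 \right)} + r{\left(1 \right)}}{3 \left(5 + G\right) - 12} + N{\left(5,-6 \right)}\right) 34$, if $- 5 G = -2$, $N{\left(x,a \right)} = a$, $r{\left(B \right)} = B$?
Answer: $- \frac{5134}{21} \approx -244.48$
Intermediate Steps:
$G = \frac{2}{5}$ ($G = \left(- \frac{1}{5}\right) \left(-2\right) = \frac{2}{5} \approx 0.4$)
$\left(\frac{W{\left(-2,2 \right)} + r{\left(1 \right)}}{3 \left(5 + G\right) - 12} + N{\left(5,-6 \right)}\right) 34 = \left(\frac{\left(-4 - 2\right) + 1}{3 \left(5 + \frac{2}{5}\right) - 12} - 6\right) 34 = \left(\frac{\left(-4 - 2\right) + 1}{3 \cdot \frac{27}{5} - 12} - 6\right) 34 = \left(\frac{-6 + 1}{\frac{81}{5} - 12} - 6\right) 34 = \left(- \frac{5}{\frac{21}{5}} - 6\right) 34 = \left(\left(-5\right) \frac{5}{21} - 6\right) 34 = \left(- \frac{25}{21} - 6\right) 34 = \left(- \frac{151}{21}\right) 34 = - \frac{5134}{21}$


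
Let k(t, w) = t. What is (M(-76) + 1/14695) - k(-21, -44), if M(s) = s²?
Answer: 85186916/14695 ≈ 5797.0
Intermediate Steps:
(M(-76) + 1/14695) - k(-21, -44) = ((-76)² + 1/14695) - 1*(-21) = (5776 + 1/14695) + 21 = 84878321/14695 + 21 = 85186916/14695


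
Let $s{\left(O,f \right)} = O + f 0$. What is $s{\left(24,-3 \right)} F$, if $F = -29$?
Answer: $-696$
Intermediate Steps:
$s{\left(O,f \right)} = O$ ($s{\left(O,f \right)} = O + 0 = O$)
$s{\left(24,-3 \right)} F = 24 \left(-29\right) = -696$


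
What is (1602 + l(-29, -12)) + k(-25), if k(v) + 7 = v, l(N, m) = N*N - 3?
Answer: 2408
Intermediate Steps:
l(N, m) = -3 + N**2 (l(N, m) = N**2 - 3 = -3 + N**2)
k(v) = -7 + v
(1602 + l(-29, -12)) + k(-25) = (1602 + (-3 + (-29)**2)) + (-7 - 25) = (1602 + (-3 + 841)) - 32 = (1602 + 838) - 32 = 2440 - 32 = 2408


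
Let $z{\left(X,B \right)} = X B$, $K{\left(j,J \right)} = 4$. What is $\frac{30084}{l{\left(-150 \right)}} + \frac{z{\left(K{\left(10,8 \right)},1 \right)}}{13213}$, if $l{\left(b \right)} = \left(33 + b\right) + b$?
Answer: $- \frac{132499608}{1175957} \approx -112.67$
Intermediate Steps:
$z{\left(X,B \right)} = B X$
$l{\left(b \right)} = 33 + 2 b$
$\frac{30084}{l{\left(-150 \right)}} + \frac{z{\left(K{\left(10,8 \right)},1 \right)}}{13213} = \frac{30084}{33 + 2 \left(-150\right)} + \frac{1 \cdot 4}{13213} = \frac{30084}{33 - 300} + 4 \cdot \frac{1}{13213} = \frac{30084}{-267} + \frac{4}{13213} = 30084 \left(- \frac{1}{267}\right) + \frac{4}{13213} = - \frac{10028}{89} + \frac{4}{13213} = - \frac{132499608}{1175957}$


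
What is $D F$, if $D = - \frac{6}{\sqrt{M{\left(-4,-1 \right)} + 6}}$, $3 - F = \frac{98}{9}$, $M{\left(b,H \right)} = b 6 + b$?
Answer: $- \frac{71 i \sqrt{22}}{33} \approx - 10.092 i$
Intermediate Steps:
$M{\left(b,H \right)} = 7 b$ ($M{\left(b,H \right)} = 6 b + b = 7 b$)
$F = - \frac{71}{9}$ ($F = 3 - \frac{98}{9} = - \frac{71}{9} \approx -7.8889$)
$D = \frac{3 i \sqrt{22}}{11}$ ($D = - \frac{6}{\sqrt{7 \left(-4\right) + 6}} = - \frac{6}{\sqrt{-28 + 6}} = - \frac{6}{\sqrt{-22}} = - \frac{6}{i \sqrt{22}} = - 6 \left(- \frac{i \sqrt{22}}{22}\right) = \frac{3 i \sqrt{22}}{11} \approx 1.2792 i$)
$D F = \frac{3 i \sqrt{22}}{11} \left(- \frac{71}{9}\right) = - \frac{71 i \sqrt{22}}{33}$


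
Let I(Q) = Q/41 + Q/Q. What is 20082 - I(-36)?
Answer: 823357/41 ≈ 20082.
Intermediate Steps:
I(Q) = 1 + Q/41 (I(Q) = Q*(1/41) + 1 = Q/41 + 1 = 1 + Q/41)
20082 - I(-36) = 20082 - (1 + (1/41)*(-36)) = 20082 - (1 - 36/41) = 20082 - 1*5/41 = 20082 - 5/41 = 823357/41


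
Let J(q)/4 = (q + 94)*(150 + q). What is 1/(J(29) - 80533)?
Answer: 1/7535 ≈ 0.00013271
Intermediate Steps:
J(q) = 4*(94 + q)*(150 + q) (J(q) = 4*((q + 94)*(150 + q)) = 4*((94 + q)*(150 + q)) = 4*(94 + q)*(150 + q))
1/(J(29) - 80533) = 1/((56400 + 4*29² + 976*29) - 80533) = 1/((56400 + 4*841 + 28304) - 80533) = 1/((56400 + 3364 + 28304) - 80533) = 1/(88068 - 80533) = 1/7535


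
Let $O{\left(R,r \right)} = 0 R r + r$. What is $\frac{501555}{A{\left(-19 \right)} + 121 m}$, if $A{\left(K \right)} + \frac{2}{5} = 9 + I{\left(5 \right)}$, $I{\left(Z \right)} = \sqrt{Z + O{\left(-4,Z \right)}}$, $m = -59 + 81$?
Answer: $\frac{33486319575}{178302359} - \frac{12538875 \sqrt{10}}{178302359} \approx 187.58$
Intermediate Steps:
$O{\left(R,r \right)} = r$ ($O{\left(R,r \right)} = 0 r + r = 0 + r = r$)
$m = 22$
$I{\left(Z \right)} = \sqrt{2} \sqrt{Z}$ ($I{\left(Z \right)} = \sqrt{Z + Z} = \sqrt{2 Z} = \sqrt{2} \sqrt{Z}$)
$A{\left(K \right)} = \frac{43}{5} + \sqrt{10}$ ($A{\left(K \right)} = - \frac{2}{5} + \left(9 + \sqrt{2} \sqrt{5}\right) = - \frac{2}{5} + \left(9 + \sqrt{10}\right) = \frac{43}{5} + \sqrt{10}$)
$\frac{501555}{A{\left(-19 \right)} + 121 m} = \frac{501555}{\left(\frac{43}{5} + \sqrt{10}\right) + 121 \cdot 22} = \frac{501555}{\left(\frac{43}{5} + \sqrt{10}\right) + 2662} = \frac{501555}{\frac{13353}{5} + \sqrt{10}}$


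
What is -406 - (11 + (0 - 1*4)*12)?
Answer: -369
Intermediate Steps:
-406 - (11 + (0 - 1*4)*12) = -406 - (11 + (0 - 4)*12) = -406 - (11 - 4*12) = -406 - (11 - 48) = -406 - 1*(-37) = -406 + 37 = -369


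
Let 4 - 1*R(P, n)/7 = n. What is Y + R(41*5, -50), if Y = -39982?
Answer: -39604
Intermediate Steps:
R(P, n) = 28 - 7*n
Y + R(41*5, -50) = -39982 + (28 - 7*(-50)) = -39982 + (28 + 350) = -39982 + 378 = -39604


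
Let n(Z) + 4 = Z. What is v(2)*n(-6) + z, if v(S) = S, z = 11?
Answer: -9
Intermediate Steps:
n(Z) = -4 + Z
v(2)*n(-6) + z = 2*(-4 - 6) + 11 = 2*(-10) + 11 = -20 + 11 = -9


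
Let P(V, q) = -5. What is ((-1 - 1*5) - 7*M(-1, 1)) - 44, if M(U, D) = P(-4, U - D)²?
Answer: -225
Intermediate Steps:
M(U, D) = 25 (M(U, D) = (-5)² = 25)
((-1 - 1*5) - 7*M(-1, 1)) - 44 = ((-1 - 1*5) - 7*25) - 44 = ((-1 - 5) - 175) - 44 = (-6 - 175) - 44 = -181 - 44 = -225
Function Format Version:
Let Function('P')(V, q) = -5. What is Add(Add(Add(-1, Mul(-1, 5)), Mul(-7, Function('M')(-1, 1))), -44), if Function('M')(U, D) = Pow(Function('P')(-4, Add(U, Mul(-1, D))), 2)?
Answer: -225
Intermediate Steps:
Function('M')(U, D) = 25 (Function('M')(U, D) = Pow(-5, 2) = 25)
Add(Add(Add(-1, Mul(-1, 5)), Mul(-7, Function('M')(-1, 1))), -44) = Add(Add(Add(-1, Mul(-1, 5)), Mul(-7, 25)), -44) = Add(Add(Add(-1, -5), -175), -44) = Add(Add(-6, -175), -44) = Add(-181, -44) = -225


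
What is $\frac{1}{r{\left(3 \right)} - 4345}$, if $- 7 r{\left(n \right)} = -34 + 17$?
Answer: $- \frac{7}{30398} \approx -0.00023028$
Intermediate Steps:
$r{\left(n \right)} = \frac{17}{7}$ ($r{\left(n \right)} = - \frac{-34 + 17}{7} = \left(- \frac{1}{7}\right) \left(-17\right) = \frac{17}{7}$)
$\frac{1}{r{\left(3 \right)} - 4345} = \frac{1}{\frac{17}{7} - 4345} = \frac{1}{- \frac{30398}{7}} = - \frac{7}{30398}$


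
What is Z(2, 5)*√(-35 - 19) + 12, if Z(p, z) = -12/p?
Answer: 12 - 18*I*√6 ≈ 12.0 - 44.091*I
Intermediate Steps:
Z(2, 5)*√(-35 - 19) + 12 = (-12/2)*√(-35 - 19) + 12 = (-12*½)*√(-54) + 12 = -18*I*√6 + 12 = 12 - 18*I*√6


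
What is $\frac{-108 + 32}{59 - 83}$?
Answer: $\frac{19}{6} \approx 3.1667$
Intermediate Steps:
$\frac{-108 + 32}{59 - 83} = \frac{1}{-24} \left(-76\right) = \left(- \frac{1}{24}\right) \left(-76\right) = \frac{19}{6}$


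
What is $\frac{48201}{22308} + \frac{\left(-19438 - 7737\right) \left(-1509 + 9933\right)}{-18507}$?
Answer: $\frac{567520943723}{45872684} \approx 12372.0$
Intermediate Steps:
$\frac{48201}{22308} + \frac{\left(-19438 - 7737\right) \left(-1509 + 9933\right)}{-18507} = 48201 \cdot \frac{1}{22308} + \left(-19438 - 7737\right) 8424 \left(- \frac{1}{18507}\right) = \frac{16067}{7436} + \left(-19438 - 7737\right) 8424 \left(- \frac{1}{18507}\right) = \frac{16067}{7436} + \left(-27175\right) 8424 \left(- \frac{1}{18507}\right) = \frac{16067}{7436} - - \frac{76307400}{6169} = \frac{16067}{7436} + \frac{76307400}{6169} = \frac{567520943723}{45872684}$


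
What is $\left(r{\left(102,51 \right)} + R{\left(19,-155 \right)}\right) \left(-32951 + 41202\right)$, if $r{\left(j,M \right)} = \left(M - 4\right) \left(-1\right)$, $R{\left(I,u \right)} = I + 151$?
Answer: $1014873$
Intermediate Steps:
$R{\left(I,u \right)} = 151 + I$
$r{\left(j,M \right)} = 4 - M$ ($r{\left(j,M \right)} = \left(-4 + M\right) \left(-1\right) = 4 - M$)
$\left(r{\left(102,51 \right)} + R{\left(19,-155 \right)}\right) \left(-32951 + 41202\right) = \left(\left(4 - 51\right) + \left(151 + 19\right)\right) \left(-32951 + 41202\right) = \left(\left(4 - 51\right) + 170\right) 8251 = \left(-47 + 170\right) 8251 = 123 \cdot 8251 = 1014873$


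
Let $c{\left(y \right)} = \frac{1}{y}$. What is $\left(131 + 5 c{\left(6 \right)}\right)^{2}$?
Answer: $\frac{625681}{36} \approx 17380.0$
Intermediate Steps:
$\left(131 + 5 c{\left(6 \right)}\right)^{2} = \left(131 + \frac{5}{6}\right)^{2} = \left(\frac{791}{6}\right)^{2} = \frac{625681}{36}$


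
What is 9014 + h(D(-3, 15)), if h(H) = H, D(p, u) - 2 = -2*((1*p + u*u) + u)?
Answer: 8542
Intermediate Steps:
D(p, u) = 2 - 2*p - 2*u - 2*u² (D(p, u) = 2 - 2*((1*p + u*u) + u) = 2 - 2*((p + u²) + u) = 2 - 2*(p + u + u²) = 2 + (-2*p - 2*u - 2*u²) = 2 - 2*p - 2*u - 2*u²)
9014 + h(D(-3, 15)) = 9014 + (2 - 2*(-3) - 2*15 - 2*15²) = 9014 + (2 + 6 - 30 - 2*225) = 9014 + (2 + 6 - 30 - 450) = 9014 - 472 = 8542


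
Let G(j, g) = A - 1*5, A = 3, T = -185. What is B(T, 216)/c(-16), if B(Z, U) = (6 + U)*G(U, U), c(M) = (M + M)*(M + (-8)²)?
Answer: 37/128 ≈ 0.28906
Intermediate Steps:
c(M) = 2*M*(64 + M) (c(M) = (2*M)*(M + 64) = (2*M)*(64 + M) = 2*M*(64 + M))
G(j, g) = -2 (G(j, g) = 3 - 1*5 = 3 - 5 = -2)
B(Z, U) = -12 - 2*U (B(Z, U) = (6 + U)*(-2) = -12 - 2*U)
B(T, 216)/c(-16) = (-12 - 2*216)/((2*(-16)*(64 - 16))) = (-12 - 432)/((2*(-16)*48)) = -444/(-1536) = -444*(-1/1536) = 37/128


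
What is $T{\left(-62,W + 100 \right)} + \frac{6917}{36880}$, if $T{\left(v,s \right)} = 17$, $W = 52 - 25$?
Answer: $\frac{633877}{36880} \approx 17.188$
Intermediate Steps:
$W = 27$
$T{\left(-62,W + 100 \right)} + \frac{6917}{36880} = 17 + \frac{6917}{36880} = \frac{633877}{36880}$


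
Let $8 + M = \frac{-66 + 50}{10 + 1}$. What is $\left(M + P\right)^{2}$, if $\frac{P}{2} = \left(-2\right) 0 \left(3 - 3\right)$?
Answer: $\frac{10816}{121} \approx 89.388$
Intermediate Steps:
$M = - \frac{104}{11}$ ($M = -8 + \frac{-66 + 50}{10 + 1} = -8 - \frac{16}{11} = - \frac{104}{11} \approx -9.4545$)
$P = 0$ ($P = 2 \left(-2\right) 0 \left(3 - 3\right) = 2 \cdot 0 \cdot 0 = 2 \cdot 0 = 0$)
$\left(M + P\right)^{2} = \left(- \frac{104}{11} + 0\right)^{2} = \left(- \frac{104}{11}\right)^{2} = \frac{10816}{121}$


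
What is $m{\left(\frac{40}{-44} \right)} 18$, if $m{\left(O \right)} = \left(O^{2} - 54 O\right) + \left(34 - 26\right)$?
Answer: $\frac{126144}{121} \approx 1042.5$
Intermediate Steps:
$m{\left(O \right)} = 8 + O^{2} - 54 O$ ($m{\left(O \right)} = \left(O^{2} - 54 O\right) + \left(34 - 26\right) = \left(O^{2} - 54 O\right) + 8 = 8 + O^{2} - 54 O$)
$m{\left(\frac{40}{-44} \right)} 18 = \left(8 + \left(\frac{40}{-44}\right)^{2} - 54 \frac{40}{-44}\right) 18 = \left(8 + \left(40 \left(- \frac{1}{44}\right)\right)^{2} - 54 \cdot 40 \left(- \frac{1}{44}\right)\right) 18 = \left(8 + \left(- \frac{10}{11}\right)^{2} - - \frac{540}{11}\right) 18 = \left(8 + \frac{100}{121} + \frac{540}{11}\right) 18 = \frac{7008}{121} \cdot 18 = \frac{126144}{121}$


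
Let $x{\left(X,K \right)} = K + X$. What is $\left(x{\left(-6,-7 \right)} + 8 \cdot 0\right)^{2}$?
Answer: $169$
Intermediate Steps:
$\left(x{\left(-6,-7 \right)} + 8 \cdot 0\right)^{2} = \left(\left(-7 - 6\right) + 8 \cdot 0\right)^{2} = \left(-13 + 0\right)^{2} = \left(-13\right)^{2} = 169$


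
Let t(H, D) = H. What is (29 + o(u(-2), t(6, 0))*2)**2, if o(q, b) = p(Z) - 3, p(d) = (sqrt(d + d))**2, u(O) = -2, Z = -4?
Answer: 49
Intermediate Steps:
p(d) = 2*d (p(d) = (sqrt(2*d))**2 = (sqrt(2)*sqrt(d))**2 = 2*d)
o(q, b) = -11 (o(q, b) = 2*(-4) - 3 = -8 - 3 = -11)
(29 + o(u(-2), t(6, 0))*2)**2 = (29 - 11*2)**2 = (29 - 22)**2 = 7**2 = 49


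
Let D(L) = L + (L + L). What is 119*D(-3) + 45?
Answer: -1026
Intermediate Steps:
D(L) = 3*L (D(L) = L + 2*L = 3*L)
119*D(-3) + 45 = 119*(3*(-3)) + 45 = 119*(-9) + 45 = -1071 + 45 = -1026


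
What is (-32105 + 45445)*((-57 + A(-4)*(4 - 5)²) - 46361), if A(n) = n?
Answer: -619269480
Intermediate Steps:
(-32105 + 45445)*((-57 + A(-4)*(4 - 5)²) - 46361) = (-32105 + 45445)*((-57 - 4*(4 - 5)²) - 46361) = 13340*((-57 - 4*(-1)²) - 46361) = 13340*((-57 - 4*1) - 46361) = 13340*((-57 - 4) - 46361) = 13340*(-61 - 46361) = 13340*(-46422) = -619269480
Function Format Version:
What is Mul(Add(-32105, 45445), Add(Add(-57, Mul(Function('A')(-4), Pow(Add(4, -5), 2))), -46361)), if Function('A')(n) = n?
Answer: -619269480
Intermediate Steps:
Mul(Add(-32105, 45445), Add(Add(-57, Mul(Function('A')(-4), Pow(Add(4, -5), 2))), -46361)) = Mul(Add(-32105, 45445), Add(Add(-57, Mul(-4, Pow(Add(4, -5), 2))), -46361)) = Mul(13340, Add(Add(-57, Mul(-4, Pow(-1, 2))), -46361)) = Mul(13340, Add(Add(-57, Mul(-4, 1)), -46361)) = Mul(13340, Add(Add(-57, -4), -46361)) = Mul(13340, Add(-61, -46361)) = Mul(13340, -46422) = -619269480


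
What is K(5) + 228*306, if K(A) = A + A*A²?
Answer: 69898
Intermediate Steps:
K(A) = A + A³
K(5) + 228*306 = (5 + 5³) + 228*306 = (5 + 125) + 69768 = 130 + 69768 = 69898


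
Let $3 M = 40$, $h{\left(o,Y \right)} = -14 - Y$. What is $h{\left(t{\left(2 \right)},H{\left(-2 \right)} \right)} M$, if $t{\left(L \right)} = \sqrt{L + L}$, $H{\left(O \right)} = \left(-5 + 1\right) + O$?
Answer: $- \frac{320}{3} \approx -106.67$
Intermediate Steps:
$H{\left(O \right)} = -4 + O$
$t{\left(L \right)} = \sqrt{2} \sqrt{L}$ ($t{\left(L \right)} = \sqrt{2 L} = \sqrt{2} \sqrt{L}$)
$M = \frac{40}{3}$ ($M = \frac{1}{3} \cdot 40 = \frac{40}{3} \approx 13.333$)
$h{\left(t{\left(2 \right)},H{\left(-2 \right)} \right)} M = \left(-14 - \left(-4 - 2\right)\right) \frac{40}{3} = \left(-14 - -6\right) \frac{40}{3} = \left(-14 + 6\right) \frac{40}{3} = \left(-8\right) \frac{40}{3} = - \frac{320}{3}$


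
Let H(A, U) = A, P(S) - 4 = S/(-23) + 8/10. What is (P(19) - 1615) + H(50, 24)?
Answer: -179518/115 ≈ -1561.0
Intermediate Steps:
P(S) = 24/5 - S/23 (P(S) = 4 + (S/(-23) + 8/10) = 4 + (S*(-1/23) + 8*(⅒)) = 4 + (-S/23 + ⅘) = 4 + (⅘ - S/23) = 24/5 - S/23)
(P(19) - 1615) + H(50, 24) = ((24/5 - 1/23*19) - 1615) + 50 = ((24/5 - 19/23) - 1615) + 50 = (457/115 - 1615) + 50 = -185268/115 + 50 = -179518/115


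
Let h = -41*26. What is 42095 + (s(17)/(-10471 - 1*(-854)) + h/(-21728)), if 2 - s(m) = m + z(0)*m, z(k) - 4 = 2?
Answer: 4398053606309/104479088 ≈ 42095.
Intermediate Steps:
z(k) = 6 (z(k) = 4 + 2 = 6)
s(m) = 2 - 7*m (s(m) = 2 - (m + 6*m) = 2 - 7*m)
h = -1066
42095 + (s(17)/(-10471 - 1*(-854)) + h/(-21728)) = 42095 + ((2 - 7*17)/(-10471 - 1*(-854)) - 1066/(-21728)) = 42095 + ((2 - 119)/(-10471 + 854) - 1066*(-1/21728)) = 42095 + (-117/(-9617) + 533/10864) = 42095 + (-117*(-1/9617) + 533/10864) = 42095 + (117/9617 + 533/10864) = 42095 + 6396949/104479088 = 4398053606309/104479088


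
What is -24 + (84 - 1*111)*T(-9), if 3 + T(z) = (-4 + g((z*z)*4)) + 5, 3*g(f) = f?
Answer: -2886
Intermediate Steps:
g(f) = f/3
T(z) = -2 + 4*z²/3 (T(z) = -3 + ((-4 + ((z*z)*4)/3) + 5) = -3 + ((-4 + (z²*4)/3) + 5) = -3 + ((-4 + (4*z²)/3) + 5) = -3 + ((-4 + 4*z²/3) + 5) = -3 + (1 + 4*z²/3) = -2 + 4*z²/3)
-24 + (84 - 1*111)*T(-9) = -24 + (84 - 1*111)*(-2 + (4/3)*(-9)²) = -24 + (84 - 111)*(-2 + (4/3)*81) = -24 - 27*(-2 + 108) = -24 - 27*106 = -24 - 2862 = -2886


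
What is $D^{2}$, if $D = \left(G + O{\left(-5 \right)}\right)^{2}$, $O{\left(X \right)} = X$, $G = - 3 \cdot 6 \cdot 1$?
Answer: $279841$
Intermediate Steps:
$G = -18$ ($G = \left(-3\right) 6 = -18$)
$D = 529$ ($D = \left(-18 - 5\right)^{2} = \left(-23\right)^{2} = 529$)
$D^{2} = 529^{2} = 279841$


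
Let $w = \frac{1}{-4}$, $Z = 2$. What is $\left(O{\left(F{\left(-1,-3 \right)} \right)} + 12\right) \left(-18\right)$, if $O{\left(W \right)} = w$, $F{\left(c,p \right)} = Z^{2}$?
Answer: $- \frac{423}{2} \approx -211.5$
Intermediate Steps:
$F{\left(c,p \right)} = 4$ ($F{\left(c,p \right)} = 2^{2} = 4$)
$w = - \frac{1}{4} \approx -0.25$
$O{\left(W \right)} = - \frac{1}{4}$
$\left(O{\left(F{\left(-1,-3 \right)} \right)} + 12\right) \left(-18\right) = \left(- \frac{1}{4} + 12\right) \left(-18\right) = \frac{47}{4} \left(-18\right) = - \frac{423}{2}$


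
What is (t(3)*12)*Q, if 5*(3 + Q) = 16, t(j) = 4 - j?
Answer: 12/5 ≈ 2.4000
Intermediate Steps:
Q = ⅕ (Q = -3 + (⅕)*16 = -3 + 16/5 = ⅕ ≈ 0.20000)
(t(3)*12)*Q = ((4 - 1*3)*12)*(⅕) = ((4 - 3)*12)*(⅕) = (1*12)*(⅕) = 12*(⅕) = 12/5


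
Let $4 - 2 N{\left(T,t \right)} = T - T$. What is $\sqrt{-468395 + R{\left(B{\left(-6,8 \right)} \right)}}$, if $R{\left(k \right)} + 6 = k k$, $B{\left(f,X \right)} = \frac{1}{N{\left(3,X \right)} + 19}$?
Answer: $\frac{2 i \sqrt{51641210}}{21} \approx 684.4 i$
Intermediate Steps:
$N{\left(T,t \right)} = 2$ ($N{\left(T,t \right)} = 2 - \frac{T - T}{2} = 2 - 0 = 2 + 0 = 2$)
$B{\left(f,X \right)} = \frac{1}{21}$ ($B{\left(f,X \right)} = \frac{1}{2 + 19} = \frac{1}{21}$)
$R{\left(k \right)} = -6 + k^{2}$ ($R{\left(k \right)} = -6 + k k = -6 + k^{2}$)
$\sqrt{-468395 + R{\left(B{\left(-6,8 \right)} \right)}} = \sqrt{-468395 - \left(6 - \left(\frac{1}{21}\right)^{2}\right)} = \sqrt{-468395 + \left(-6 + \frac{1}{441}\right)} = \sqrt{-468395 - \frac{2645}{441}} = \sqrt{- \frac{206564840}{441}} = \frac{2 i \sqrt{51641210}}{21}$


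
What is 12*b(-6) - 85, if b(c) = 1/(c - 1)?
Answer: -607/7 ≈ -86.714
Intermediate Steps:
b(c) = 1/(-1 + c)
12*b(-6) - 85 = 12/(-1 - 6) - 85 = 12/(-7) - 85 = 12*(-⅐) - 85 = -12/7 - 85 = -607/7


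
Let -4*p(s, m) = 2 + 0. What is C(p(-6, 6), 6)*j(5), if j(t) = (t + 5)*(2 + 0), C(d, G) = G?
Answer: 120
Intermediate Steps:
p(s, m) = -½ (p(s, m) = -(2 + 0)/4 = -¼*2 = -½)
j(t) = 10 + 2*t (j(t) = (5 + t)*2 = 10 + 2*t)
C(p(-6, 6), 6)*j(5) = 6*(10 + 2*5) = 6*(10 + 10) = 6*20 = 120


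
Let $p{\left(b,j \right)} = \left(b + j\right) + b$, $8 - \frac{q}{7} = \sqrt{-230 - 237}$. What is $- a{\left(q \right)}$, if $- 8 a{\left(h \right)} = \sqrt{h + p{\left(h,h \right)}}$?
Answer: $\frac{\sqrt{56 - 7 i \sqrt{467}}}{4} \approx 2.6059 - 1.814 i$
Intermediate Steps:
$q = 56 - 7 i \sqrt{467}$ ($q = 56 - 7 \sqrt{-230 - 237} = 56 - 7 \sqrt{-467} = 56 - 7 i \sqrt{467} \approx 56.0 - 151.27 i$)
$p{\left(b,j \right)} = j + 2 b$
$a{\left(h \right)} = - \frac{\sqrt{h}}{4}$ ($a{\left(h \right)} = - \frac{\sqrt{h + \left(h + 2 h\right)}}{8} = - \frac{\sqrt{h + 3 h}}{8} = - \frac{\sqrt{4 h}}{8} = - \frac{2 \sqrt{h}}{8} = - \frac{\sqrt{h}}{4}$)
$- a{\left(q \right)} = - \frac{\left(-1\right) \sqrt{56 - 7 i \sqrt{467}}}{4} = \frac{\sqrt{56 - 7 i \sqrt{467}}}{4}$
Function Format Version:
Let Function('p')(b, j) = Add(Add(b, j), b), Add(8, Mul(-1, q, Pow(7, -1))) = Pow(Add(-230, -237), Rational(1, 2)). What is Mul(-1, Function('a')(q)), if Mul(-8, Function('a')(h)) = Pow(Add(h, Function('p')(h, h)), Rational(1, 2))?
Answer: Mul(Rational(1, 4), Pow(Add(56, Mul(-7, I, Pow(467, Rational(1, 2)))), Rational(1, 2))) ≈ Add(2.6059, Mul(-1.8140, I))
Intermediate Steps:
q = Add(56, Mul(-7, I, Pow(467, Rational(1, 2)))) (q = Add(56, Mul(-7, Pow(Add(-230, -237), Rational(1, 2)))) = Add(56, Mul(-7, Pow(-467, Rational(1, 2)))) = Add(56, Mul(-7, Mul(I, Pow(467, Rational(1, 2))))) = Add(56, Mul(-7, I, Pow(467, Rational(1, 2)))) ≈ Add(56.000, Mul(-151.27, I)))
Function('p')(b, j) = Add(j, Mul(2, b))
Function('a')(h) = Mul(Rational(-1, 4), Pow(h, Rational(1, 2))) (Function('a')(h) = Mul(Rational(-1, 8), Pow(Add(h, Add(h, Mul(2, h))), Rational(1, 2))) = Mul(Rational(-1, 8), Pow(Add(h, Mul(3, h)), Rational(1, 2))) = Mul(Rational(-1, 8), Pow(Mul(4, h), Rational(1, 2))) = Mul(Rational(-1, 8), Mul(2, Pow(h, Rational(1, 2)))) = Mul(Rational(-1, 4), Pow(h, Rational(1, 2))))
Mul(-1, Function('a')(q)) = Mul(-1, Mul(Rational(-1, 4), Pow(Add(56, Mul(-7, I, Pow(467, Rational(1, 2)))), Rational(1, 2)))) = Mul(Rational(1, 4), Pow(Add(56, Mul(-7, I, Pow(467, Rational(1, 2)))), Rational(1, 2)))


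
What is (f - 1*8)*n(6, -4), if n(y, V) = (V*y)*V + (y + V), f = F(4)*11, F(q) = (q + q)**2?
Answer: 68208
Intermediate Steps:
F(q) = 4*q**2 (F(q) = (2*q)**2 = 4*q**2)
f = 704 (f = (4*4**2)*11 = (4*16)*11 = 64*11 = 704)
n(y, V) = V + y + y*V**2 (n(y, V) = y*V**2 + (V + y) = V + y + y*V**2)
(f - 1*8)*n(6, -4) = (704 - 1*8)*(-4 + 6 + 6*(-4)**2) = (704 - 8)*(-4 + 6 + 6*16) = 696*(-4 + 6 + 96) = 696*98 = 68208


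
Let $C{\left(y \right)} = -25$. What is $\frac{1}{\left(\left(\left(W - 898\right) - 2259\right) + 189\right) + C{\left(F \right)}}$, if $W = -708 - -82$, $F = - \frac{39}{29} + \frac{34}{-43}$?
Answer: $- \frac{1}{3619} \approx -0.00027632$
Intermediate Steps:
$F = - \frac{2663}{1247}$ ($F = \left(-39\right) \frac{1}{29} + 34 \left(- \frac{1}{43}\right) = - \frac{39}{29} - \frac{34}{43} = - \frac{2663}{1247} \approx -2.1355$)
$W = -626$ ($W = -708 + 82 = -626$)
$\frac{1}{\left(\left(\left(W - 898\right) - 2259\right) + 189\right) + C{\left(F \right)}} = \frac{1}{\left(\left(\left(-626 - 898\right) - 2259\right) + 189\right) - 25} = \frac{1}{\left(\left(-1524 - 2259\right) + 189\right) - 25} = \frac{1}{\left(-3783 + 189\right) - 25} = \frac{1}{-3594 - 25} = \frac{1}{-3619} = - \frac{1}{3619}$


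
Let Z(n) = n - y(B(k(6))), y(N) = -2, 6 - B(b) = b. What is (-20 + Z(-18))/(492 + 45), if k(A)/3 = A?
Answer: -12/179 ≈ -0.067039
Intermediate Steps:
k(A) = 3*A
B(b) = 6 - b
Z(n) = 2 + n (Z(n) = n - 1*(-2) = n + 2 = 2 + n)
(-20 + Z(-18))/(492 + 45) = (-20 + (2 - 18))/(492 + 45) = (-20 - 16)/537 = -36*1/537 = -12/179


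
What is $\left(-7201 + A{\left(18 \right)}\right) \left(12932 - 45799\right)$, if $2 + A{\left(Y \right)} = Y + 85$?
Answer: $233355700$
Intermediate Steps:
$A{\left(Y \right)} = 83 + Y$ ($A{\left(Y \right)} = -2 + \left(Y + 85\right) = -2 + \left(85 + Y\right) = 83 + Y$)
$\left(-7201 + A{\left(18 \right)}\right) \left(12932 - 45799\right) = \left(-7201 + \left(83 + 18\right)\right) \left(12932 - 45799\right) = \left(-7201 + 101\right) \left(-32867\right) = \left(-7100\right) \left(-32867\right) = 233355700$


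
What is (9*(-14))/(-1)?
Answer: 126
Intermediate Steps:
(9*(-14))/(-1) = -126*(-1) = 126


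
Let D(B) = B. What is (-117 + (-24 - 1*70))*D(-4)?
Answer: 844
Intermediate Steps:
(-117 + (-24 - 1*70))*D(-4) = (-117 + (-24 - 1*70))*(-4) = (-117 + (-24 - 70))*(-4) = (-117 - 94)*(-4) = -211*(-4) = 844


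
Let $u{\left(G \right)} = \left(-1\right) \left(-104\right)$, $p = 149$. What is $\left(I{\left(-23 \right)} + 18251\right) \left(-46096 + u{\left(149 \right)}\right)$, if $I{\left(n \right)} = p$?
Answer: $-846252800$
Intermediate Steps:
$I{\left(n \right)} = 149$
$u{\left(G \right)} = 104$
$\left(I{\left(-23 \right)} + 18251\right) \left(-46096 + u{\left(149 \right)}\right) = \left(149 + 18251\right) \left(-46096 + 104\right) = 18400 \left(-45992\right) = -846252800$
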